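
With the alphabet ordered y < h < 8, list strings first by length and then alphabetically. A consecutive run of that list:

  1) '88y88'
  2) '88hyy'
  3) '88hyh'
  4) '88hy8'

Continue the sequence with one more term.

Treat 88hy8 as a base-3 numeral over the given alphabet and add one, carrying through any trailing 8's.

88hhy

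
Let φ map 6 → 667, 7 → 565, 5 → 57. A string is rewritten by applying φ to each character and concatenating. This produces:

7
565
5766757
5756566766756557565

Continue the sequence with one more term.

Replace each of the 19 characters of 5756566766756557565 in place — 57 565 57 667 57 667 667 565 667 667 565 57 667 57 57 565 57 667 57 — and concatenate.

5756557667576676675656676675655766757575655766757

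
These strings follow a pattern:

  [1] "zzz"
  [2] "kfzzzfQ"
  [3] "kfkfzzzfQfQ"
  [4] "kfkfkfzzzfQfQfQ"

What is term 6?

kfkfkfkfkfzzzfQfQfQfQfQ

Every step adds kf to the front and fQ to the end of the previous string.
From kfkfkfzzzfQfQfQ, 2 further steps: kfkfkfzzzfQfQfQ → kfkfkfkfzzzfQfQfQfQ → (answer).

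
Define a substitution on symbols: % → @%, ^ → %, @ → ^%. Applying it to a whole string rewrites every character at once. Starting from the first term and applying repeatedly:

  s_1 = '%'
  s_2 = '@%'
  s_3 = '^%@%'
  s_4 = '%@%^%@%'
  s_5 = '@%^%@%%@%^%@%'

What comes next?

Rewriting the 13 symbols of @%^%@%%@%^%@% one by one yields ^% @% % @% ^% @% @% ^% @% % @% ^% @%; concatenated:

^%@%%@%^%@%@%^%@%%@%^%@%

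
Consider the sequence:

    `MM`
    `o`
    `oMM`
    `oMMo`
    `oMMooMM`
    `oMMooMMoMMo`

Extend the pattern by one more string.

From term 3 onward, concatenate the last term with the second-to-last: o·MM = oMM, oMM·o = oMMo, …
So term 7 is oMMooMMoMMo·oMMooMM.

oMMooMMoMMooMMooMM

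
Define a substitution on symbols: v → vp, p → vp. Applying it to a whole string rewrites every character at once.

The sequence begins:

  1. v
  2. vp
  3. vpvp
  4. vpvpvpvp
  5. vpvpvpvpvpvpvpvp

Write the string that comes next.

Rewriting the 16 symbols of vpvpvpvpvpvpvpvp one by one yields vp vp vp vp vp vp vp vp vp vp vp vp vp vp vp vp; concatenated:

vpvpvpvpvpvpvpvpvpvpvpvpvpvpvpvp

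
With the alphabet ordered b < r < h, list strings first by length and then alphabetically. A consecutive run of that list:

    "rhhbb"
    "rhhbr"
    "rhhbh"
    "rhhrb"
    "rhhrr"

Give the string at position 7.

rhhhb

Stepping forward 2 times from rhhrr: rhhrr → rhhrh, then the target.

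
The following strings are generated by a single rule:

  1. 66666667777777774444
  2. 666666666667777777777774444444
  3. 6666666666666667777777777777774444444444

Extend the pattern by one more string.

66666666666666666667777777777777777774444444444444

Term n consists of 4n-1 6's, followed by 3n+3 7's, followed by 3n-2 4's, where the shown terms are n = 2, 3, 4.
For the next term, n = 5, so the run lengths are 19, 18, 13.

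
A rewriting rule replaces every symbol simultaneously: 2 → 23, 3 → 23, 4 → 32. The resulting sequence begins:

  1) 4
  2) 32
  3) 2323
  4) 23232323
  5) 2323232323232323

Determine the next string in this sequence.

Replace each of the 16 characters of 2323232323232323 in place — 23 23 23 23 23 23 23 23 23 23 23 23 23 23 23 23 — and concatenate.

23232323232323232323232323232323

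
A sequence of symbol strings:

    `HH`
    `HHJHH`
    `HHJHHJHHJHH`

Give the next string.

HHJHHJHHJHHJHHJHHJHHJHH

Every step duplicates the string with 'J' between the halves.
One more doubling of HHJHHJHHJHH gives the answer.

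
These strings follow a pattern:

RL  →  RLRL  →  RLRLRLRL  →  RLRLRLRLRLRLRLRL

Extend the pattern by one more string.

s(k+1) = s(k)·s(k) — each term doubles the last.
One more doubling of RLRLRLRLRLRLRLRL gives the answer.

RLRLRLRLRLRLRLRLRLRLRLRLRLRLRLRL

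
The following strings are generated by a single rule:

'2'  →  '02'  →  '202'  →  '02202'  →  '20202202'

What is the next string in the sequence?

This is a Fibonacci-style word recurrence s(k) = s(k−2)·s(k−1): e.g. 2·02 = 202.
Continuing: 02202 · 20202202 gives term 6.

0220220202202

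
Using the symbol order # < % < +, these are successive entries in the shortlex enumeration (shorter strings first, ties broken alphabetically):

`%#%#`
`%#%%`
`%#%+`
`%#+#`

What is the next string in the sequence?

%#+%

Find the rightmost character of %#+# below +, bump it to the next letter, and reset everything to its right to #.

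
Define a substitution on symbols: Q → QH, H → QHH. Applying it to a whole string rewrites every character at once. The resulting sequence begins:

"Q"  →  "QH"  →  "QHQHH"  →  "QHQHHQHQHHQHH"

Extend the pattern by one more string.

QHQHHQHQHHQHHQHQHHQHQHHQHHQHQHHQHH

Replace each of the 13 characters of QHQHHQHQHHQHH in place — QH QHH QH QHH QHH QH QHH QH QHH QHH QH QHH QHH — and concatenate.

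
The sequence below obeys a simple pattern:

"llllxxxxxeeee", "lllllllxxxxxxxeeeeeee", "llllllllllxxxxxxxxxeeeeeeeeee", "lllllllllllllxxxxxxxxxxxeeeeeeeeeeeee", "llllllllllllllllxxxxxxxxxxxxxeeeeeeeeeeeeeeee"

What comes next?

Reading off run lengths: l runs 4, 7, 10, 13, 16; x runs 5, 7, 9, 11, 13; e runs 4, 7, 10, 13, 16 — each is linear in n (n = 1, 2, …).
At n = 6 the blocks have lengths 19, 15, 19.

lllllllllllllllllllxxxxxxxxxxxxxxxeeeeeeeeeeeeeeeeeee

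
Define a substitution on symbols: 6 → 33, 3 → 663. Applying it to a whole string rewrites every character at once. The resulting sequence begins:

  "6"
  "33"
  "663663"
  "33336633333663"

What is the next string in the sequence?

Rewriting the 14 symbols of 33336633333663 one by one yields 663 663 663 663 33 33 663 663 663 663 663 33 33 663; concatenated:

66366366366333336636636636636633333663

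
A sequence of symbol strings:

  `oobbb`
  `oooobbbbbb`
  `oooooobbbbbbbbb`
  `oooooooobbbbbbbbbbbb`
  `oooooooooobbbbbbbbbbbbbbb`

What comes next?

Reading off run lengths: o runs 2, 4, 6, 8, 10; b runs 3, 6, 9, 12, 15 — each is linear in n (n = 1, 2, …).
For the next term, n = 6, so the run lengths are 12, 18.

oooooooooooobbbbbbbbbbbbbbbbbb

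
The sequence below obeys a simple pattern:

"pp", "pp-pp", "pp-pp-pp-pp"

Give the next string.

Every step duplicates the string with '-' between the halves.
So the next term is two copies of pp-pp-pp-pp with '-' between the halves.

pp-pp-pp-pp-pp-pp-pp-pp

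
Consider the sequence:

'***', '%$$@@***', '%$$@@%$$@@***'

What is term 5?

Each term is the previous one with %$$@@ prepended.
From %$$@@%$$@@***, 2 further steps: %$$@@%$$@@*** → %$$@@%$$@@%$$@@*** → (answer).

%$$@@%$$@@%$$@@%$$@@***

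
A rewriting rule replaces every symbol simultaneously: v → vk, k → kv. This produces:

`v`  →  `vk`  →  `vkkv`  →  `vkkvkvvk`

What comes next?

vkkvkvvkkvvkvkkv

Expanding vkkvkvvk: v→vk, k→kv, k→kv, v→vk, k→kv, v→vk, v→vk, k→kv. Concatenated: vk kv kv vk kv vk vk kv.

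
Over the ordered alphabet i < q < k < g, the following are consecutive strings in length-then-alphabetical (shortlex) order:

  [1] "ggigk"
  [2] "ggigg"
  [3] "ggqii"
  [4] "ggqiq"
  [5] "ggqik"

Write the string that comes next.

ggqig

The successor of ggqik increments the rightmost position that isn't already g and resets every position after it to i.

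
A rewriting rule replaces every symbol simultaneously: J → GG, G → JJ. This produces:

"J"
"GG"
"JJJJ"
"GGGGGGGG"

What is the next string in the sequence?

JJJJJJJJJJJJJJJJ

Apply φ to GGGGGGGG symbol by symbol: G→JJ, G→JJ, G→JJ, G→JJ, G→JJ, G→JJ, G→JJ, G→JJ; joined: JJ JJ JJ JJ JJ JJ JJ JJ.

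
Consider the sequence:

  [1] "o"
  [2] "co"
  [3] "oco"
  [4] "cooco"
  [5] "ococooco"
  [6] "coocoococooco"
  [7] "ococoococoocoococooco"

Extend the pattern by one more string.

Each term (from the third on) is the two preceding terms concatenated in order: term 3 = o·co = oco.
So term 8 is coocoococooco·ococoococoocoococooco.

coocoococoocoococoococoocoococooco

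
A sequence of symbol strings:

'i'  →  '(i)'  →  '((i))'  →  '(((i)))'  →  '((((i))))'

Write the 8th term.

(((((((i)))))))

s(k+1) = (·s(k)·), so each term gains ( as a prefix and ) as a suffix.
From ((((i)))), 3 further steps: ((((i)))) → (((((i))))) → ((((((i)))))) → (answer).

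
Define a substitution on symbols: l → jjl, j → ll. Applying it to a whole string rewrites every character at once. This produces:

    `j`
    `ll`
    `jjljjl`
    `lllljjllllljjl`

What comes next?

jjljjljjljjllllljjljjljjljjljjllllljjl

φ(lllljjllllljjl) expands symbol-by-symbol to jjl jjl jjl jjl ll ll jjl jjl jjl jjl jjl ll ll jjl; joining the 14 pieces gives the next term.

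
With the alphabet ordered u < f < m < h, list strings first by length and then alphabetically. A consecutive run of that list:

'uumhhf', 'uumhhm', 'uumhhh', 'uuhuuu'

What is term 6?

Advancing 2 positions from uuhuuu through uuhuuu → uuhuuf reaches term 6.

uuhuum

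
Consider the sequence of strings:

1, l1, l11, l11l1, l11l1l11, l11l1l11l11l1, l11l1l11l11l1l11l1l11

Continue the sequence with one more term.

l11l1l11l11l1l11l1l11l11l1l11l11l1

Each term (from the third on) is the previous term followed by the one before it: term 3 = l1·1 = l11.
So term 8 is l11l1l11l11l1l11l1l11·l11l1l11l11l1.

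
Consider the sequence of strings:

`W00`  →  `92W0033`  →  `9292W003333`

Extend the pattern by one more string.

Each term wraps the previous one in 92 on the left and 33 on the right.
One more step from 9292W003333 gives the answer.

929292W00333333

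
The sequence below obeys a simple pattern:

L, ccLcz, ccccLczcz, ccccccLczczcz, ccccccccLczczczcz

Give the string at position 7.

Each term wraps the previous one in cc on the left and cz on the right.
From ccccccccLczczczcz, 2 further steps: ccccccccLczczczcz → ccccccccccLczczczczcz → (answer).

ccccccccccccLczczczczczcz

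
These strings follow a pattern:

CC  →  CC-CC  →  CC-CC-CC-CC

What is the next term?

Every step duplicates the string with '-' between the halves.
One more doubling of CC-CC-CC-CC gives the answer.

CC-CC-CC-CC-CC-CC-CC-CC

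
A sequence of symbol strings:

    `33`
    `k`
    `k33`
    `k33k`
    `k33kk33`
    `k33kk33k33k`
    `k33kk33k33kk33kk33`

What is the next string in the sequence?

k33kk33k33kk33kk33k33kk33k33k

Each term (from the third on) is the previous term followed by the one before it: term 3 = k·33 = k33.
Continuing: k33kk33k33kk33kk33 · k33kk33k33k gives term 8.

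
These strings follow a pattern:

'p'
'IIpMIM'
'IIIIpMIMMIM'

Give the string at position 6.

IIIIIIIIIIpMIMMIMMIMMIMMIM

Each term wraps the previous one in II on the left and MIM on the right.
From IIIIpMIMMIM, 3 further steps: IIIIpMIMMIM → IIIIIIpMIMMIMMIM → IIIIIIIIpMIMMIMMIMMIM → (answer).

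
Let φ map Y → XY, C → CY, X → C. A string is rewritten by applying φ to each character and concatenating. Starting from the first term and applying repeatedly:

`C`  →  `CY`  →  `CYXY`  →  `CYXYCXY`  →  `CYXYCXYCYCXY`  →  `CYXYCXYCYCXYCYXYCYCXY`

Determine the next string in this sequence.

CYXYCXYCYCXYCYXYCYCXYCYXYCXYCYXYCYCXY

φ(CYXYCXYCYCXYCYXYCYCXY) expands symbol-by-symbol to CY XY C XY CY C XY CY XY CY C XY CY XY C XY CY XY CY C XY; joining the 21 pieces gives the next term.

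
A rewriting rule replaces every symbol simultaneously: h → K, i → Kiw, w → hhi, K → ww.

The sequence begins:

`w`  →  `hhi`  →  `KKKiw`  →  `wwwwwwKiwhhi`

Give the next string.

Apply φ to wwwwwwKiwhhi symbol by symbol: w→hhi, w→hhi, w→hhi, w→hhi, w→hhi, w→hhi, K→ww, i→Kiw, w→hhi, h→K, h→K, i→Kiw; joined: hhi hhi hhi hhi hhi hhi ww Kiw hhi K K Kiw.

hhihhihhihhihhihhiwwKiwhhiKKKiw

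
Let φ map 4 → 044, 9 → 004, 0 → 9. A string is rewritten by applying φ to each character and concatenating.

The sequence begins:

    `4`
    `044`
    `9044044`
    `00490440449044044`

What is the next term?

Rewriting the 17 symbols of 00490440449044044 one by one yields 9 9 044 004 9 044 044 9 044 044 004 9 044 044 9 044 044; concatenated:

990440049044044904404400490440449044044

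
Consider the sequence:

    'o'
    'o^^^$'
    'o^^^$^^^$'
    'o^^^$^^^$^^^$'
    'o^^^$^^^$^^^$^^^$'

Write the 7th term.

Every step adds ^^^$ to the end: s(k+1) = s(k)·^^^$.
From o^^^$^^^$^^^$^^^$, 2 further steps: o^^^$^^^$^^^$^^^$ → o^^^$^^^$^^^$^^^$^^^$ → (answer).

o^^^$^^^$^^^$^^^$^^^$^^^$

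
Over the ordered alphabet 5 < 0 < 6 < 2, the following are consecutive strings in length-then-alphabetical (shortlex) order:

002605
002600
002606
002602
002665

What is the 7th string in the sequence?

Advancing 2 positions from 002665 through 002665 → 002660 reaches term 7.

002666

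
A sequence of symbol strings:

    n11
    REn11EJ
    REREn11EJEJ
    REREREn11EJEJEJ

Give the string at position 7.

Each term wraps the previous one in RE on the left and EJ on the right.
From REREREn11EJEJEJ, 3 further steps: REREREn11EJEJEJ → REREREREn11EJEJEJEJ → REREREREREn11EJEJEJEJEJ → (answer).

REREREREREREn11EJEJEJEJEJEJ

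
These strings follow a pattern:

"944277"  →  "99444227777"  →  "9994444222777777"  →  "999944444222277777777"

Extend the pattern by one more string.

99999444444222227777777777

Reading off run lengths: 9 runs 1, 2, 3, 4; 4 runs 2, 3, 4, 5; 2 runs 1, 2, 3, 4; 7 runs 2, 4, 6, 8 — each is linear in n (n = 1, 2, …).
At n = 5 the blocks have lengths 5, 6, 5, 10.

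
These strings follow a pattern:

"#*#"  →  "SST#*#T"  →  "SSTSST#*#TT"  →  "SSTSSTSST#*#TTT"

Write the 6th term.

Each term wraps the previous one in SST on the left and T on the right.
From SSTSSTSST#*#TTT, 2 further steps: SSTSSTSST#*#TTT → SSTSSTSSTSST#*#TTTT → (answer).

SSTSSTSSTSSTSST#*#TTTTT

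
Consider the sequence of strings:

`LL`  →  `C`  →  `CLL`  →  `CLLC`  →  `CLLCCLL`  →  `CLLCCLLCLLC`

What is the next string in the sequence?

From term 3 onward, concatenate the last term with the second-to-last: C·LL = CLL, CLL·C = CLLC, …
So term 7 is CLLCCLLCLLC·CLLCCLL.

CLLCCLLCLLCCLLCCLL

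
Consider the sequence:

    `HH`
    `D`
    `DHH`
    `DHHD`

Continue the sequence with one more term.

DHHDDHH

Each term (from the third on) is the previous term followed by the one before it: term 3 = D·HH = DHH.
So term 5 is DHHD·DHH.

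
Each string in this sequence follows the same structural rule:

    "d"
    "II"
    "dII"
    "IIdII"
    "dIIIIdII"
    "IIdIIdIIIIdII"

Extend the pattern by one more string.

Each term (from the third on) is the two preceding terms concatenated in order: term 3 = d·II = dII.
Continuing: dIIIIdII · IIdIIdIIIIdII gives term 7.

dIIIIdIIIIdIIdIIIIdII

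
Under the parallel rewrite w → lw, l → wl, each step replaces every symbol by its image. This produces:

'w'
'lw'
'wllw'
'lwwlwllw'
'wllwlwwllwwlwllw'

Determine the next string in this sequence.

Replace each of the 16 characters of wllwlwwllwwlwllw in place — lw wl wl lw wl lw lw wl wl lw lw wl lw wl wl lw — and concatenate.

lwwlwllwwllwlwwlwllwlwwllwwlwllw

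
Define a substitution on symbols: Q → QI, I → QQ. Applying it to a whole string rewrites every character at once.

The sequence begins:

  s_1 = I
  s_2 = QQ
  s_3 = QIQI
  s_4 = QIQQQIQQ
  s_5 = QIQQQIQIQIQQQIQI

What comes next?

Rewriting the 16 symbols of QIQQQIQIQIQQQIQI one by one yields QI QQ QI QI QI QQ QI QQ QI QQ QI QI QI QQ QI QQ; concatenated:

QIQQQIQIQIQQQIQQQIQQQIQIQIQQQIQQ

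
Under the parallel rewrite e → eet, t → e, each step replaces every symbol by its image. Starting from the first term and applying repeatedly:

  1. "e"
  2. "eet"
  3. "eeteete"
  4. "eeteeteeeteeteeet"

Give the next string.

Replace each of the 17 characters of eeteeteeeteeteeet in place — eet eet e eet eet e eet eet eet e eet eet e eet eet eet e — and concatenate.

eeteeteeeteeteeeteeteeteeeteeteeeteeteete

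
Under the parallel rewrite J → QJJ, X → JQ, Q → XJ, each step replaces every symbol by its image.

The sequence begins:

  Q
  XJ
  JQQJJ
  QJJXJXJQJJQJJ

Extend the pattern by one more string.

Replace each of the 13 characters of QJJXJXJQJJQJJ in place — XJ QJJ QJJ JQ QJJ JQ QJJ XJ QJJ QJJ XJ QJJ QJJ — and concatenate.

XJQJJQJJJQQJJJQQJJXJQJJQJJXJQJJQJJ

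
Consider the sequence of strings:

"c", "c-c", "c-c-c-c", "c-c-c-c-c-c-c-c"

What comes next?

Every step duplicates the string with '-' between the halves.
Doubling c-c-c-c-c-c-c-c with '-' between the halves:

c-c-c-c-c-c-c-c-c-c-c-c-c-c-c-c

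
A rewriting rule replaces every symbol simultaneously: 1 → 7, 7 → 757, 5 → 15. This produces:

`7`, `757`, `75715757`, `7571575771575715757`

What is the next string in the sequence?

Rewriting the 19 symbols of 7571575771575715757 one by one yields 757 15 757 7 15 757 15 757 757 7 15 757 15 757 7 15 757 15 757; concatenated:

75715757715757157577577157571575771575715757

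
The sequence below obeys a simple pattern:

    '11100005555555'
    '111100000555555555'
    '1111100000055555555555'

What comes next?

11111100000005555555555555

Each string has the form 1^{n} 0^{n+1} 5^{2n+1}, where the shown terms are n = 3, 4, 5.
For the next term, n = 6, so the run lengths are 6, 7, 13.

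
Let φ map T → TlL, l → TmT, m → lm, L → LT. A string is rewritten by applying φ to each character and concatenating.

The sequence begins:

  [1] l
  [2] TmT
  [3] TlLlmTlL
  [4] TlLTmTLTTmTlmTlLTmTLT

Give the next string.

Rewriting the 21 symbols of TlLTmTLTTmTlmTlLTmTLT one by one yields TlL TmT LT TlL lm TlL LT TlL TlL lm TlL TmT lm TlL TmT LT TlL lm TlL LT TlL; concatenated:

TlLTmTLTTlLlmTlLLTTlLTlLlmTlLTmTlmTlLTmTLTTlLlmTlLLTTlL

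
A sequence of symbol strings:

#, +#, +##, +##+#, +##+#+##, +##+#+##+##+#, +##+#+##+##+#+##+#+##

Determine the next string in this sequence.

Each term (from the third on) is the previous term followed by the one before it: term 3 = +#·# = +##.
Continuing: +##+#+##+##+#+##+#+## · +##+#+##+##+# gives term 8.

+##+#+##+##+#+##+#+##+##+#+##+##+#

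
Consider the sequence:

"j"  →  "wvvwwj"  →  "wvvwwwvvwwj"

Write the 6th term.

wvvwwwvvwwwvvwwwvvwwwvvwwj

The strings grow by a fixed prefix wvvww each time.
From wvvwwwvvwwj, 3 further steps: wvvwwwvvwwj → wvvwwwvvwwwvvwwj → wvvwwwvvwwwvvwwwvvwwj → (answer).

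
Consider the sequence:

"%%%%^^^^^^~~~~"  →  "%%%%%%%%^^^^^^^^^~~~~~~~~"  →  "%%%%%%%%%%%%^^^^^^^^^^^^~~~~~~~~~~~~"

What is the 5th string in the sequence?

Term n consists of 4n %'s, followed by 3n+3 ^'s, followed by 4n ~'s (n = 1, 2, …).
Setting n = 5 gives 20, 18, 20 characters in each block.

%%%%%%%%%%%%%%%%%%%%^^^^^^^^^^^^^^^^^^~~~~~~~~~~~~~~~~~~~~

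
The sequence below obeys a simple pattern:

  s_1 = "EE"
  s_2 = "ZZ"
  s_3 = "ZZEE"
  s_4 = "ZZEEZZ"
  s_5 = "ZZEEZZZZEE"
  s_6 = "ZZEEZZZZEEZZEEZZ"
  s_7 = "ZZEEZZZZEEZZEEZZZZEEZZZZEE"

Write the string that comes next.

ZZEEZZZZEEZZEEZZZZEEZZZZEEZZEEZZZZEEZZEEZZ

This is a Fibonacci-style word recurrence s(k) = s(k−1)·s(k−2): e.g. ZZ·EE = ZZEE.
So term 8 is ZZEEZZZZEEZZEEZZZZEEZZZZEE·ZZEEZZZZEEZZEEZZ.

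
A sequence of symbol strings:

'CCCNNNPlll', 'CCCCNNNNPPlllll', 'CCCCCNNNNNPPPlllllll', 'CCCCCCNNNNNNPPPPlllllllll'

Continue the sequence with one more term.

CCCCCCCNNNNNNNPPPPPlllllllllll

Each string has the form C^{n+1} N^{n+1} P^{n-1} l^{2n-1}, where the shown terms are n = 2, 3, 4, 5.
For the next term, n = 6, so the run lengths are 7, 7, 5, 11.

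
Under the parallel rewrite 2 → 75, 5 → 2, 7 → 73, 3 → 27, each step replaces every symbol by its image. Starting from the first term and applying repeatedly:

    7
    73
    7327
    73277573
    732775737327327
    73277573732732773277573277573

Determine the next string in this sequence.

7327757373273277327757327757373277573732732775737327327

Applying the rule to each of the 29 symbols of 73277573732732773277573277573 gives the pieces 73 27 75 73 73 2 73 27 73 27 75 73 27 75 73 73 27 75 73 73 2 73 27 75 73 73 2 73 27, which concatenate to the answer.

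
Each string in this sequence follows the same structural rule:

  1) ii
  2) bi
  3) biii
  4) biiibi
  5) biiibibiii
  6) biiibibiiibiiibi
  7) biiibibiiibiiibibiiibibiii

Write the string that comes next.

From term 3 onward, concatenate the last term with the second-to-last: bi·ii = biii, biii·bi = biiibi, …
Continuing: biiibibiiibiiibibiiibibiii · biiibibiiibiiibi gives term 8.

biiibibiiibiiibibiiibibiiibiiibibiiibiiibi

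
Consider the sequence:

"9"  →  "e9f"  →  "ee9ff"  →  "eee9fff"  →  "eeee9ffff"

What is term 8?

eeeeeee9fffffff

Each term wraps the previous one in e on the left and f on the right.
From eeee9ffff, 3 further steps: eeee9ffff → eeeee9fffff → eeeeee9ffffff → (answer).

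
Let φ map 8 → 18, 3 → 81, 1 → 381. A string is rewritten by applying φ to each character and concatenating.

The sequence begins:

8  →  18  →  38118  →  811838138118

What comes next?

18381381188118381811838138118

Rewriting each symbol of 811838138118: 8→18, 1→381, 1→381, 8→18, 3→81, 8→18, 1→381, 3→81, 8→18, 1→381, 1→381, 8→18, which concatenates to 18 381 381 18 81 18 381 81 18 381 381 18.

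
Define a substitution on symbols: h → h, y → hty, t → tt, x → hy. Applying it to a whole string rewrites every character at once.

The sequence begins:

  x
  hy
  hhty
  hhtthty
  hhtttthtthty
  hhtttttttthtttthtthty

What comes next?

Replace each of the 21 characters of hhtttttttthtttthtthty in place — h h tt tt tt tt tt tt tt tt h tt tt tt tt h tt tt h tt hty — and concatenate.

hhtttttttttttttttthtttttttthtttthtthty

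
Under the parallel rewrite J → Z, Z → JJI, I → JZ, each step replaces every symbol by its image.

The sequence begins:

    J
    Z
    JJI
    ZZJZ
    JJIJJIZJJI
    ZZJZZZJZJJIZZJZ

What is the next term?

JJIJJIZJJIJJIJJIZJJIZZJZJJIJJIZJJI

Applying the rule to each of the 15 symbols of ZZJZZZJZJJIZZJZ gives the pieces JJI JJI Z JJI JJI JJI Z JJI Z Z JZ JJI JJI Z JJI, which concatenate to the answer.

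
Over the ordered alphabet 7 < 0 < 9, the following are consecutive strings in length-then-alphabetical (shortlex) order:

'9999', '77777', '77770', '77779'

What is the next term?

77707

Treat 77779 as a base-3 numeral over the given alphabet and add one, carrying through any trailing 9's.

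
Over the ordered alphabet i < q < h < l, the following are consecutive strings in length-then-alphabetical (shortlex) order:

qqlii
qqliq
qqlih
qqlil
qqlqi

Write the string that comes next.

The successor of qqlqi increments the rightmost position that isn't already l and resets every position after it to i.

qqlqq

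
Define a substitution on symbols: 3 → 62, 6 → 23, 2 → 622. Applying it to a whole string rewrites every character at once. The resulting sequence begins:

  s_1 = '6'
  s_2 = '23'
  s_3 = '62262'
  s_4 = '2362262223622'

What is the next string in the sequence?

Rewriting the 13 symbols of 2362262223622 one by one yields 622 62 23 622 622 23 622 622 622 62 23 622 622; concatenated:

6226223622622236226226226223622622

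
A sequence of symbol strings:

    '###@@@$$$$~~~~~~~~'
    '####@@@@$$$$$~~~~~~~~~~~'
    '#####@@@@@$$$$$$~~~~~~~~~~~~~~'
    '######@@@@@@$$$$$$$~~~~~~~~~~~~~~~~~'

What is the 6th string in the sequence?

########@@@@@@@@$$$$$$$$$~~~~~~~~~~~~~~~~~~~~~~~

Term n consists of n+1 #'s, followed by n+1 @'s, followed by n+2 $'s, followed by 3n+2 ~'s, where the shown terms are n = 2, 3, 4, 5.
Setting n = 7 gives 8, 8, 9, 23 characters in each block.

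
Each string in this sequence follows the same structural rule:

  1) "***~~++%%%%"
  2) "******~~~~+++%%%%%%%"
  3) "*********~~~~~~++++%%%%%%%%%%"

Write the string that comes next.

************~~~~~~~~+++++%%%%%%%%%%%%%

Each string has the form *^{3n} ~^{2n} +^{n+1} %^{3n+1} (n = 1, 2, …).
At n = 4 the blocks have lengths 12, 8, 5, 13.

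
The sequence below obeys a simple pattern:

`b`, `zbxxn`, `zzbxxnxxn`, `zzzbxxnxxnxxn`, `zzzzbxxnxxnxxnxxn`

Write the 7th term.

zzzzzzbxxnxxnxxnxxnxxnxxn

s(k+1) = z·s(k)·xxn, so each term gains z as a prefix and xxn as a suffix.
From zzzzbxxnxxnxxnxxn, 2 further steps: zzzzbxxnxxnxxnxxn → zzzzzbxxnxxnxxnxxnxxn → (answer).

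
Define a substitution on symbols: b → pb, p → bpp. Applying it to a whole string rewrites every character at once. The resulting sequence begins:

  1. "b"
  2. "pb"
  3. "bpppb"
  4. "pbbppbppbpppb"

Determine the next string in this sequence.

Applying the rule to each of the 13 symbols of pbbppbppbpppb gives the pieces bpp pb pb bpp bpp pb bpp bpp pb bpp bpp bpp pb, which concatenate to the answer.

bpppbpbbppbpppbbppbpppbbppbppbpppb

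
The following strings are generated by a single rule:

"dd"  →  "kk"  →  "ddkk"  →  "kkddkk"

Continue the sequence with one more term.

ddkkkkddkk

This is a Fibonacci-style word recurrence s(k) = s(k−2)·s(k−1): e.g. dd·kk = ddkk.
So term 5 is ddkk·kkddkk.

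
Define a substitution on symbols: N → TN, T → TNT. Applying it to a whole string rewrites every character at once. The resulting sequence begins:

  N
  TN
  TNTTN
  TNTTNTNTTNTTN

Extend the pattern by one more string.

Rewriting the 13 symbols of TNTTNTNTTNTTN one by one yields TNT TN TNT TNT TN TNT TN TNT TNT TN TNT TNT TN; concatenated:

TNTTNTNTTNTTNTNTTNTNTTNTTNTNTTNTTN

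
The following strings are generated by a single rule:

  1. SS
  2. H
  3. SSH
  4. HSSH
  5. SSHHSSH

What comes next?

HSSHSSHHSSH

Each term (from the third on) is the two preceding terms concatenated in order: term 3 = SS·H = SSH.
So term 6 is HSSH·SSHHSSH.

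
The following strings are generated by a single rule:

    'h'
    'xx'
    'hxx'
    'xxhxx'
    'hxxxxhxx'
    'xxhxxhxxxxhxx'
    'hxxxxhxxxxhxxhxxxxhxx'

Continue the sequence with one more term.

xxhxxhxxxxhxxhxxxxhxxxxhxxhxxxxhxx

From term 3 onward, concatenate the second-to-last term with the last: h·xx = hxx, xx·hxx = xxhxx, …
Continuing: xxhxxhxxxxhxx · hxxxxhxxxxhxxhxxxxhxx gives term 8.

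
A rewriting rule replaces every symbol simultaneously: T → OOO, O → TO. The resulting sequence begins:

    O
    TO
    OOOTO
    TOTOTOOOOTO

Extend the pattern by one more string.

Expanding TOTOTOOOOTO: T→OOO, O→TO, T→OOO, O→TO, T→OOO, O→TO, O→TO, O→TO, O→TO, T→OOO, O→TO. Concatenated: OOO TO OOO TO OOO TO TO TO TO OOO TO.

OOOTOOOOTOOOOTOTOTOTOOOOTO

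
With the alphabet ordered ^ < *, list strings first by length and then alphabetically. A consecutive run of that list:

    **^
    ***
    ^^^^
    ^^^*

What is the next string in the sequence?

^^*^

The successor of ^^^* increments the rightmost position that isn't already * and resets every position after it to ^.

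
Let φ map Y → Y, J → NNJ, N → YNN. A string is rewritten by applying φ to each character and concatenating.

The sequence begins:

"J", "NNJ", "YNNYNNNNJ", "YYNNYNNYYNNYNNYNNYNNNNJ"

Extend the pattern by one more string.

φ(YYNNYNNYYNNYNNYNNYNNNNJ) expands symbol-by-symbol to Y Y YNN YNN Y YNN YNN Y Y YNN YNN Y YNN YNN Y YNN YNN Y YNN YNN YNN YNN NNJ; joining the 23 pieces gives the next term.

YYYNNYNNYYNNYNNYYYNNYNNYYNNYNNYYNNYNNYYNNYNNYNNYNNNNJ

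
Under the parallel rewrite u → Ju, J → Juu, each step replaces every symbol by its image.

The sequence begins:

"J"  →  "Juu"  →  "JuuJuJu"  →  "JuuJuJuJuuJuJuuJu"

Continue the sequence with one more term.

φ(JuuJuJuJuuJuJuuJu) expands symbol-by-symbol to Juu Ju Ju Juu Ju Juu Ju Juu Ju Ju Juu Ju Juu Ju Ju Juu Ju; joining the 17 pieces gives the next term.

JuuJuJuJuuJuJuuJuJuuJuJuJuuJuJuuJuJuJuuJu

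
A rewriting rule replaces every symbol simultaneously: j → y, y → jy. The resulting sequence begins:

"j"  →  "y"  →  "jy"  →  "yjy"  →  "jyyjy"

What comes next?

yjyjyyjy

Expanding jyyjy: j→y, y→jy, y→jy, j→y, y→jy. Concatenated: y jy jy y jy.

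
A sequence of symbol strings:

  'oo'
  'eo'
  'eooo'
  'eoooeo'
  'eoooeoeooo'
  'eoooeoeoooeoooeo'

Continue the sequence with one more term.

Each term (from the third on) is the previous term followed by the one before it: term 3 = eo·oo = eooo.
The next term joins eoooeoeoooeoooeo and eoooeoeooo.

eoooeoeoooeoooeoeoooeoeooo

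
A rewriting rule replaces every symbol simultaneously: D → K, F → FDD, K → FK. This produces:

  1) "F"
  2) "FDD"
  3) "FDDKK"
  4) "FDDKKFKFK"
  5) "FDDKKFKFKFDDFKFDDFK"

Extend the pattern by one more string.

Rewriting the 19 symbols of FDDKKFKFKFDDFKFDDFK one by one yields FDD K K FK FK FDD FK FDD FK FDD K K FDD FK FDD K K FDD FK; concatenated:

FDDKKFKFKFDDFKFDDFKFDDKKFDDFKFDDKKFDDFK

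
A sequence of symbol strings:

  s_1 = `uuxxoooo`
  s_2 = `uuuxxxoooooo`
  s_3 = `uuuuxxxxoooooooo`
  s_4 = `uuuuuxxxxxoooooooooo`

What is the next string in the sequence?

uuuuuuxxxxxxoooooooooooo

Term n consists of n u's, followed by n x's, followed by 2n o's, where the shown terms are n = 2, 3, 4, 5.
At n = 6 the blocks have lengths 6, 6, 12.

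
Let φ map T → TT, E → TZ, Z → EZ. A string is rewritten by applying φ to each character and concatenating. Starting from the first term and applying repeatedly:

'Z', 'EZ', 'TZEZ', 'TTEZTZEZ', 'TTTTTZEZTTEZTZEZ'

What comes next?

TTTTTTTTTTEZTZEZTTTTTZEZTTEZTZEZ

Applying the rule to each of the 16 symbols of TTTTTZEZTTEZTZEZ gives the pieces TT TT TT TT TT EZ TZ EZ TT TT TZ EZ TT EZ TZ EZ, which concatenate to the answer.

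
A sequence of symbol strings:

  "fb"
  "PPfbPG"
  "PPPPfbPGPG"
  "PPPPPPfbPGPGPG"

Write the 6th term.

PPPPPPPPPPfbPGPGPGPGPG

Every step adds PP to the front and PG to the end of the previous string.
From PPPPPPfbPGPGPG, 2 further steps: PPPPPPfbPGPGPG → PPPPPPPPfbPGPGPGPG → (answer).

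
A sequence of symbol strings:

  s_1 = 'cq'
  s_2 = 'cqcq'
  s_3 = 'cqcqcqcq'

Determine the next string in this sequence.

s(k+1) = s(k)·s(k) — each term doubles the last.
One more doubling of cqcqcqcq gives the answer.

cqcqcqcqcqcqcqcq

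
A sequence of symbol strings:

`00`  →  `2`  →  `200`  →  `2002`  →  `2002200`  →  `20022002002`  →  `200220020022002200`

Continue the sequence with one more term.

20022002002200220020022002002

This is a Fibonacci-style word recurrence s(k) = s(k−1)·s(k−2): e.g. 2·00 = 200.
Continuing: 200220020022002200 · 20022002002 gives term 8.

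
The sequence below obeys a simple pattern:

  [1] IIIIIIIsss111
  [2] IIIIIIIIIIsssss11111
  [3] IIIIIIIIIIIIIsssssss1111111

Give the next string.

Reading off run lengths: I runs 7, 10, 13; s runs 3, 5, 7; 1 runs 3, 5, 7 — each is linear in n, where the shown terms are n = 2, 3, 4.
Setting n = 5 gives 16, 9, 9 characters in each block.

IIIIIIIIIIIIIIIIsssssssss111111111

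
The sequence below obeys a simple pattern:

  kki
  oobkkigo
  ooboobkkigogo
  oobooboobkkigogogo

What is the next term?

Every step adds oob to the front and go to the end of the previous string.
So the next term is oob·oobooboobkkigogogo·go.

ooboobooboobkkigogogogo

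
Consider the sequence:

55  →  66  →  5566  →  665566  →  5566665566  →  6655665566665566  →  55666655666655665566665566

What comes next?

665566556666556655666655666655665566665566

This is a Fibonacci-style word recurrence s(k) = s(k−2)·s(k−1): e.g. 55·66 = 5566.
So term 8 is 6655665566665566·55666655666655665566665566.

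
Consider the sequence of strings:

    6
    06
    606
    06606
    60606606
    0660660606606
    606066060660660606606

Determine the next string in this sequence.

0660660606606606066060660660606606

Each term (from the third on) is the two preceding terms concatenated in order: term 3 = 6·06 = 606.
Continuing: 0660660606606 · 606066060660660606606 gives term 8.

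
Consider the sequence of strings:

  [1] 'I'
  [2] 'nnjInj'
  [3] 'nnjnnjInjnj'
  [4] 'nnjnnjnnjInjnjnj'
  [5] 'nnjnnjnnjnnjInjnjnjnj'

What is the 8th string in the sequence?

nnjnnjnnjnnjnnjnnjnnjInjnjnjnjnjnjnj

Each term wraps the previous one in nnj on the left and nj on the right.
From nnjnnjnnjnnjInjnjnjnj, 3 further steps: nnjnnjnnjnnjInjnjnjnj → nnjnnjnnjnnjnnjInjnjnjnjnj → nnjnnjnnjnnjnnjnnjInjnjnjnjnjnj → (answer).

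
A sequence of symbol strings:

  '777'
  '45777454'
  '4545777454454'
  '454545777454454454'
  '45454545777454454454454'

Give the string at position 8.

s(k+1) = 45·s(k)·454, so each term gains 45 as a prefix and 454 as a suffix.
From 45454545777454454454454, 3 further steps: 45454545777454454454454 → 4545454545777454454454454454 → 454545454545777454454454454454454 → (answer).

45454545454545777454454454454454454454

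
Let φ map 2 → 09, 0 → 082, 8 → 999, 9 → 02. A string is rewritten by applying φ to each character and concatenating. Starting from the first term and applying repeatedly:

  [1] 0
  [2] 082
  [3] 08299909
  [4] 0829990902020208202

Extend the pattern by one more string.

Replace each of the 19 characters of 0829990902020208202 in place — 082 999 09 02 02 02 082 02 082 09 082 09 082 09 082 999 09 082 09 — and concatenate.

08299909020202082020820908209082090829990908209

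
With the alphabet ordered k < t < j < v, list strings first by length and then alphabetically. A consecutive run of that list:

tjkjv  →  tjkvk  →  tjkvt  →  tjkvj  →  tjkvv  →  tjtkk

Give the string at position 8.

tjtkj

Advancing 2 positions from tjtkk through tjtkk → tjtkt reaches term 8.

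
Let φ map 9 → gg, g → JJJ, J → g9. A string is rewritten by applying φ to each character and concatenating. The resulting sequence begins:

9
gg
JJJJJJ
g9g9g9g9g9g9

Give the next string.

JJJggJJJggJJJggJJJggJJJggJJJgg

Rewriting each symbol of g9g9g9g9g9g9: g→JJJ, 9→gg, g→JJJ, 9→gg, g→JJJ, 9→gg, g→JJJ, 9→gg, g→JJJ, 9→gg, g→JJJ, 9→gg, which concatenates to JJJ gg JJJ gg JJJ gg JJJ gg JJJ gg JJJ gg.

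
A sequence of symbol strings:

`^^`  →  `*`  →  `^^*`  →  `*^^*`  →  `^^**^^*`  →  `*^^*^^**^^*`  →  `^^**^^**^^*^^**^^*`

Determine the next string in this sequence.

This is a Fibonacci-style word recurrence s(k) = s(k−2)·s(k−1): e.g. ^^·* = ^^*.
The next term joins *^^*^^**^^* and ^^**^^**^^*^^**^^*.

*^^*^^**^^*^^**^^**^^*^^**^^*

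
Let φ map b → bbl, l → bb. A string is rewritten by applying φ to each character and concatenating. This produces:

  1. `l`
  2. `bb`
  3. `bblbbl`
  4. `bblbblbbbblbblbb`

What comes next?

Replace each of the 16 characters of bblbblbbbblbblbb in place — bbl bbl bb bbl bbl bb bbl bbl bbl bbl bb bbl bbl bb bbl bbl — and concatenate.

bblbblbbbblbblbbbblbblbblbblbbbblbblbbbblbbl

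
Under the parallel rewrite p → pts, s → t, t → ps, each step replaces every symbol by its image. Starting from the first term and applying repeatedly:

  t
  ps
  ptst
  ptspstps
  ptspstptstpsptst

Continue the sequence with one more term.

φ(ptspstptstpsptst) expands symbol-by-symbol to pts ps t pts t ps pts ps t ps pts t pts ps t ps; joining the 16 pieces gives the next term.

ptspstptstpsptspstpsptstptspstps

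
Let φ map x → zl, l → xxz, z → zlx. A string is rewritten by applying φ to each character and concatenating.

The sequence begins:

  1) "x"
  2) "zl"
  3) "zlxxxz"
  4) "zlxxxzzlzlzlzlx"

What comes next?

zlxxxzzlzlzlzlxzlxxxzzlxxxzzlxxxzzlxxxzzl

Replace each of the 15 characters of zlxxxzzlzlzlzlx in place — zlx xxz zl zl zl zlx zlx xxz zlx xxz zlx xxz zlx xxz zl — and concatenate.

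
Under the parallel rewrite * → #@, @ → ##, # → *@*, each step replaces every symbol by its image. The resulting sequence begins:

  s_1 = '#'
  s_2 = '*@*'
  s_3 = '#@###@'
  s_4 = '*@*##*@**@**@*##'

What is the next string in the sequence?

φ(*@*##*@**@**@*##) expands symbol-by-symbol to #@ ## #@ *@* *@* #@ ## #@ #@ ## #@ #@ ## #@ *@* *@*; joining the 16 pieces gives the next term.

#@###@*@**@*#@###@#@###@#@###@*@**@*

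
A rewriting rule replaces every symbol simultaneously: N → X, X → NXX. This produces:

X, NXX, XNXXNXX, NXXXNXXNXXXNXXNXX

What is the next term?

XNXXNXXNXXXNXXNXXXNXXNXXNXXXNXXNXXXNXXNXX

Replace each of the 17 characters of NXXXNXXNXXXNXXNXX in place — X NXX NXX NXX X NXX NXX X NXX NXX NXX X NXX NXX X NXX NXX — and concatenate.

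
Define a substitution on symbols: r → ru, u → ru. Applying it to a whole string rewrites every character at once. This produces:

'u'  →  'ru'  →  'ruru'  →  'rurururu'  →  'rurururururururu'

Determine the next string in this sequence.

rurururururururururururururururu

Applying the rule to each of the 16 symbols of rurururururururu gives the pieces ru ru ru ru ru ru ru ru ru ru ru ru ru ru ru ru, which concatenate to the answer.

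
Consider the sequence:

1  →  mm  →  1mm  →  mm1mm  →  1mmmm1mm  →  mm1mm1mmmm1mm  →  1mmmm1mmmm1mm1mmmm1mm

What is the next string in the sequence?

mm1mm1mmmm1mm1mmmm1mmmm1mm1mmmm1mm

Each term (from the third on) is the two preceding terms concatenated in order: term 3 = 1·mm = 1mm.
The next term joins mm1mm1mmmm1mm and 1mmmm1mmmm1mm1mmmm1mm.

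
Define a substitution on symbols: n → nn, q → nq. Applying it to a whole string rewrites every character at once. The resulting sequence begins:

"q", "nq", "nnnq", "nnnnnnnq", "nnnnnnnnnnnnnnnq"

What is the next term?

nnnnnnnnnnnnnnnnnnnnnnnnnnnnnnnq

φ(nnnnnnnnnnnnnnnq) expands symbol-by-symbol to nn nn nn nn nn nn nn nn nn nn nn nn nn nn nn nq; joining the 16 pieces gives the next term.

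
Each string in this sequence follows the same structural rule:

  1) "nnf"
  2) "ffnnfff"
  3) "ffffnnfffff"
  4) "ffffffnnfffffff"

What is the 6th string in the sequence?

Every step adds ff to the front and ff to the end of the previous string.
From ffffffnnfffffff, 2 further steps: ffffffnnfffffff → ffffffffnnfffffffff → (answer).

ffffffffffnnfffffffffff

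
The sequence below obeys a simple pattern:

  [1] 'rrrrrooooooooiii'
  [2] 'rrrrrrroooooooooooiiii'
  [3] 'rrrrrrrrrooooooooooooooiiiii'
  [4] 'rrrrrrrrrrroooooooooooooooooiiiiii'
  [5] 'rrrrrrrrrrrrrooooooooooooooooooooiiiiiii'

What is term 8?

rrrrrrrrrrrrrrrrrrroooooooooooooooooooooooooooooiiiiiiiiii

The n-th term is 2n-1 r's then 3n-1 o's then n i's, where the shown terms are n = 3, 4, 5, 6, 7.
For term 8, n = 10, so the run lengths are 19, 29, 10.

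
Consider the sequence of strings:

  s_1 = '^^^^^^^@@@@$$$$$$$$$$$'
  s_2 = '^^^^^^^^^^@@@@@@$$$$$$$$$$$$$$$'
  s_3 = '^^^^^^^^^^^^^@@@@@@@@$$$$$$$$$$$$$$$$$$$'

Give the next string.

^^^^^^^^^^^^^^^^@@@@@@@@@@$$$$$$$$$$$$$$$$$$$$$$$

Reading off run lengths: ^ runs 7, 10, 13; @ runs 4, 6, 8; $ runs 11, 15, 19 — each is linear in n, where the shown terms are n = 2, 3, 4.
Setting n = 5 gives 16, 10, 23 characters in each block.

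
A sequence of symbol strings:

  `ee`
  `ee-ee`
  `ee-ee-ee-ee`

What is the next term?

Each string is two copies of the previous one joined by '-'.
One more doubling of ee-ee-ee-ee gives the answer.

ee-ee-ee-ee-ee-ee-ee-ee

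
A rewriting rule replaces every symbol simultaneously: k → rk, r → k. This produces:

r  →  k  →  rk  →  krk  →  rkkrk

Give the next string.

Apply φ to rkkrk symbol by symbol: r→k, k→rk, k→rk, r→k, k→rk; joined: k rk rk k rk.

krkrkkrk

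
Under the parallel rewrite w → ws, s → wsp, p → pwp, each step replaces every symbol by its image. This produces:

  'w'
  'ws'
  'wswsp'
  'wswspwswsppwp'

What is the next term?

Applying the rule to each of the 13 symbols of wswspwswsppwp gives the pieces ws wsp ws wsp pwp ws wsp ws wsp pwp pwp ws pwp, which concatenate to the answer.

wswspwswsppwpwswspwswsppwppwpwspwp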